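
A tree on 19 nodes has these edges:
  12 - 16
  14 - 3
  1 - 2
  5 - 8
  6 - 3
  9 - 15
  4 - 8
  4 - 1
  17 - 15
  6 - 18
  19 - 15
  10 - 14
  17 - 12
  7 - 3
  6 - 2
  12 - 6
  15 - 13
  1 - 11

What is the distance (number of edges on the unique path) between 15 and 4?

15 – 17 – 12 – 6 – 2 – 1 – 4: 6 edges.

6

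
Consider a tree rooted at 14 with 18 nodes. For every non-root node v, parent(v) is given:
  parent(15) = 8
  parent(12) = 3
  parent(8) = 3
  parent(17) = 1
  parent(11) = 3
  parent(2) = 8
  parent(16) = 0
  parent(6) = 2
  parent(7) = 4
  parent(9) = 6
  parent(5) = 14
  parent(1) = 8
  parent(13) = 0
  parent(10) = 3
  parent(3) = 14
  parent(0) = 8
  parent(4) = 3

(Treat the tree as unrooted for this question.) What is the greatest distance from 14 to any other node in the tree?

5

The node farthest from 14 is 9, via 14-3-8-2-6-9 — 5 edges.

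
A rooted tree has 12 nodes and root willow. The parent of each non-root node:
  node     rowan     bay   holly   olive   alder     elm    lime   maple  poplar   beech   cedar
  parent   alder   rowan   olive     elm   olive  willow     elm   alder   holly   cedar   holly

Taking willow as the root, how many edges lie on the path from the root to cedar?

Path from willow to cedar: willow – elm – olive – holly – cedar, which has 4 edges.

4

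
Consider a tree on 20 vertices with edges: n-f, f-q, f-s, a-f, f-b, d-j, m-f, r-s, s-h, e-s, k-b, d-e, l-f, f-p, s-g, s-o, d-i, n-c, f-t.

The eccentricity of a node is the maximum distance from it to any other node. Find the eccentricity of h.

4

A farthest node from h is k (j, i, c also at distance 4).
The path h-s-f-b-k has 4 edges.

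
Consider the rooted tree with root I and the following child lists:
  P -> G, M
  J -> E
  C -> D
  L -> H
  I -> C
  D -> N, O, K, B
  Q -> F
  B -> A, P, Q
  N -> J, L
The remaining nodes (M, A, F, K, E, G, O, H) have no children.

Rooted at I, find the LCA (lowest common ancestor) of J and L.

N

Ancestors of J (toward the root): J, N, D, C, I.
Ancestors of L: L, N, D, C, I.
The deepest node appearing in both lists is N.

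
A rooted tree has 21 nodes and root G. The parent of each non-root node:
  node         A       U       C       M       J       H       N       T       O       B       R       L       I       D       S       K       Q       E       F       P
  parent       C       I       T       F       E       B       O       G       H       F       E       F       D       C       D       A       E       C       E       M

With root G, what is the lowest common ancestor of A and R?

Path A→root: A C T G; path R→root: R E C T G.
First common node: C.

C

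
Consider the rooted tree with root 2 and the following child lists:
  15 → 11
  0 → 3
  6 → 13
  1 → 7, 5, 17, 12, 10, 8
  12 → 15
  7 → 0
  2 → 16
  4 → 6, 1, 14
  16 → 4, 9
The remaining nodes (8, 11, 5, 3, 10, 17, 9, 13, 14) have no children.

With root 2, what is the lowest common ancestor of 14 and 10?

4

Ancestors of 14 (toward the root): 14, 4, 16, 2.
Ancestors of 10: 10, 1, 4, 16, 2.
The deepest node appearing in both lists is 4.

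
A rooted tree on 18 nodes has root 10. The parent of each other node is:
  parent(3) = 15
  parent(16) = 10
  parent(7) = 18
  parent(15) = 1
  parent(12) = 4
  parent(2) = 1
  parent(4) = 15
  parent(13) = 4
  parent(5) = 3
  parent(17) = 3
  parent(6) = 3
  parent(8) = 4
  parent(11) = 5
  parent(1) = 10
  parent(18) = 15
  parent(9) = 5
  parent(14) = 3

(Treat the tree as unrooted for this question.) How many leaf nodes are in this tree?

11

Exactly 11 nodes have a single neighbour: 2, 6, 7, 8, 9, 11, 12, 13, 14, 16, 17.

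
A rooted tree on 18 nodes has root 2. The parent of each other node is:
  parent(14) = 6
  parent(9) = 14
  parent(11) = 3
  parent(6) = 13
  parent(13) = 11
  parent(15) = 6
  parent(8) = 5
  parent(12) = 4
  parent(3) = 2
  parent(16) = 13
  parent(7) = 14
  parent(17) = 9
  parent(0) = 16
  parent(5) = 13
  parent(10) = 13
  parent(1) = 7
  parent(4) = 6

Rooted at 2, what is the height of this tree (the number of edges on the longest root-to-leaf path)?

The longest root-to-leaf path is 2-3-11-13-6-14-9-17 (7 edges).

7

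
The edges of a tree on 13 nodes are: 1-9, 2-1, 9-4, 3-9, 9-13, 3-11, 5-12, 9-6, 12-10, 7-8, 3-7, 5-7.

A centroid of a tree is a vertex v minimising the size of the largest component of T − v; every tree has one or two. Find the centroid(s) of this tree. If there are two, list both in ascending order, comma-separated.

3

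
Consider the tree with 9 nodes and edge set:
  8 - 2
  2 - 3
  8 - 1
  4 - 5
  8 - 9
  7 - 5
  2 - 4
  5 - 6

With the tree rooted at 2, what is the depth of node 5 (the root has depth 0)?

2

2 → 4 → 5 — 2 edges.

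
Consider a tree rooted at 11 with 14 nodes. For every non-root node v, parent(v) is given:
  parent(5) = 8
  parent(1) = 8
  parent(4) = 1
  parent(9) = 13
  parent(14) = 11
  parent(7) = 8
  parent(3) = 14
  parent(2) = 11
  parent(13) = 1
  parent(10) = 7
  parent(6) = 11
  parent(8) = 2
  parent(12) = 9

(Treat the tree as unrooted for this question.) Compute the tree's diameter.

8

A longest path is 12-9-13-1-8-2-11-14-3, with 8 edges.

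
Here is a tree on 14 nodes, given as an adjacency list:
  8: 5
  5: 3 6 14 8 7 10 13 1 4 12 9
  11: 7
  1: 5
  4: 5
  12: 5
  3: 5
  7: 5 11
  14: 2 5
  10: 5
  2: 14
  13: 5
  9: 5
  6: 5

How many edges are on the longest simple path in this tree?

4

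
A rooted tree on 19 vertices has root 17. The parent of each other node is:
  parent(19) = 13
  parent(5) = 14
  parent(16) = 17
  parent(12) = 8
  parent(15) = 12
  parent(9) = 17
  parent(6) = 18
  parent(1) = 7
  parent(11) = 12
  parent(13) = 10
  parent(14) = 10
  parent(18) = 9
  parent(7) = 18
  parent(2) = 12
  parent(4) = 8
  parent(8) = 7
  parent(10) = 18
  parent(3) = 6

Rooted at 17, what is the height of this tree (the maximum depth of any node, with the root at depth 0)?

The longest root-to-leaf path is 17–9–18–7–8–12–11 (6 edges).

6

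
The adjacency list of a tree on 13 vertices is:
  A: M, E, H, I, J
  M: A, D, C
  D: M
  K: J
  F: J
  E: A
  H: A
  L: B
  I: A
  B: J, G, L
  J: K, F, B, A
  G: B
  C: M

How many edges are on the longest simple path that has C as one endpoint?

A farthest node from C is G (L also at distance 5).
The path C-M-A-J-B-G has 5 edges.

5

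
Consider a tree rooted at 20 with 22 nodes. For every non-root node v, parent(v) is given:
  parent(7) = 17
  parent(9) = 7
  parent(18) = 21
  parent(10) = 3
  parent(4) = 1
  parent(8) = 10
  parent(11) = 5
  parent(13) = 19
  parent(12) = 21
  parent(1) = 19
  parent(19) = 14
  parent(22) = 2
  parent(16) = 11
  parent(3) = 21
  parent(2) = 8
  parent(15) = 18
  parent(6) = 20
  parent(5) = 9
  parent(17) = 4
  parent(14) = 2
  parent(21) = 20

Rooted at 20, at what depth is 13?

20–21–3–10–8–2–14–19–13 — 8 edges.

8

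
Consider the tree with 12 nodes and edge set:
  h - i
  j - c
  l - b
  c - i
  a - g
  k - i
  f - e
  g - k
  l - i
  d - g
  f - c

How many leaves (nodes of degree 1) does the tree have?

6

The leaves are a, b, d, e, h, j.
That is 6 leaves.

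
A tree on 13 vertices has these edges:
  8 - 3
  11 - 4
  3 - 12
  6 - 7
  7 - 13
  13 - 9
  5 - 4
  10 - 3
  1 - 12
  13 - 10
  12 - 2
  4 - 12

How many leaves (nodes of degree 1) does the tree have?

7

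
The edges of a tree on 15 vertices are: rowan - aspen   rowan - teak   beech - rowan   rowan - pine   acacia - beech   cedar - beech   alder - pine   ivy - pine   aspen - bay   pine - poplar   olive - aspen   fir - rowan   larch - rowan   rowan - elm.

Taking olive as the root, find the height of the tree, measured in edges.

A deepest node is ivy, reached by olive–aspen–rowan–pine–ivy.
That path has 4 edges, so the height is 4.

4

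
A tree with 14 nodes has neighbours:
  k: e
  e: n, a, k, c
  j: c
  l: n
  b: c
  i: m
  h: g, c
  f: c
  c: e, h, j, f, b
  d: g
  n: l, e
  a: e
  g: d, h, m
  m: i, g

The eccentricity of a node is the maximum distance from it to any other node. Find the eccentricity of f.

A farthest node from f is i.
The path f – c – h – g – m – i has 5 edges.

5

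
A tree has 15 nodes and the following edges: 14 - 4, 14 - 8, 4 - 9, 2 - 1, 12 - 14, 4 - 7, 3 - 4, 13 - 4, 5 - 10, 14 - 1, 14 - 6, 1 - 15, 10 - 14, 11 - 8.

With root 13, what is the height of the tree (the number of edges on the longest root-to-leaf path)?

5 sits deepest: 13 – 4 – 14 – 10 – 5 — 4 edges from the root.

4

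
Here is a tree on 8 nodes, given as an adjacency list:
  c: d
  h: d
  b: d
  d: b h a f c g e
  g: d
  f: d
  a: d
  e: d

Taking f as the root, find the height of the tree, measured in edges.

2

e sits deepest: f → d → e — 2 edges from the root.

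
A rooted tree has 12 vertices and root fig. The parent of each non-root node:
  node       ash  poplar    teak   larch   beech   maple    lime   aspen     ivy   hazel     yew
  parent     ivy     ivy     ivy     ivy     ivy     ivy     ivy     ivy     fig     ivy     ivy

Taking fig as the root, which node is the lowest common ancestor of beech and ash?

beech's ancestor chain is beech, ivy, fig and ash's is ash, ivy, fig; they first meet at ivy.

ivy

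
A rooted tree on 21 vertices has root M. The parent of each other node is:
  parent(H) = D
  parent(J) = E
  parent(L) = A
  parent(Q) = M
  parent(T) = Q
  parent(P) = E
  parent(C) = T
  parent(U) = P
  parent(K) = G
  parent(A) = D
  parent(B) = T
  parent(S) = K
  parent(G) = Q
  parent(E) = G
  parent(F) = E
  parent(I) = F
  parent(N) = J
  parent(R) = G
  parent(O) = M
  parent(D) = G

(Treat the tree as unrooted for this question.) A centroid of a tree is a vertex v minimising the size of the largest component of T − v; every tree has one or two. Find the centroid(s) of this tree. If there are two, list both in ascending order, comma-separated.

Delete G: the remaining components have sizes 7, 6, 4, 2, 1. Max 7 ≤ 10, so G is a centroid.
Every other node leaves some component of size > 10, so the centroid is unique.

G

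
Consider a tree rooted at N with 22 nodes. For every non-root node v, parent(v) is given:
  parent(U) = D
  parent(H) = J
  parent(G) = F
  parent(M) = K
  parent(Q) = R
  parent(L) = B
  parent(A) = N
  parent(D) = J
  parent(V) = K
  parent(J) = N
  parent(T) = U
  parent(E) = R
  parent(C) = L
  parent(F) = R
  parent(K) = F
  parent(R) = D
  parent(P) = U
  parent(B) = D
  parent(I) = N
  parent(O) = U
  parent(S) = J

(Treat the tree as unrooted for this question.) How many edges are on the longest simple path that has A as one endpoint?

7

Distances from A peak at 7, attained at M (V also at distance 7).
A – N – J – D – R – F – K – M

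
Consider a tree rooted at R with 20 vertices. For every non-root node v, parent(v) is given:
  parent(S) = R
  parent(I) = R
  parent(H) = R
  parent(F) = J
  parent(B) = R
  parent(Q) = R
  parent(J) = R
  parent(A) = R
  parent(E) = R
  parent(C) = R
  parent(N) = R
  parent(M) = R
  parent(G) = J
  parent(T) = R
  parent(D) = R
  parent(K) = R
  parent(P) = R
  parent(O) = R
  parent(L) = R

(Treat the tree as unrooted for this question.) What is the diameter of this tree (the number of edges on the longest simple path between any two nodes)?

BFS from F reaches M last, at distance 3; BFS from M confirms no node is farther.
Path: F–J–R–M.

3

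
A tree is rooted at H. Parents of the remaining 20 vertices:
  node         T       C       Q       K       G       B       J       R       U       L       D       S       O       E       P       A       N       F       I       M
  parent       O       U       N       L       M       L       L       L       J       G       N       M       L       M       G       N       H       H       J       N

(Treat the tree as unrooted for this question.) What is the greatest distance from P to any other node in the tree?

5

Distances from P peak at 5, attained at F (C also at distance 5).
P-G-M-N-H-F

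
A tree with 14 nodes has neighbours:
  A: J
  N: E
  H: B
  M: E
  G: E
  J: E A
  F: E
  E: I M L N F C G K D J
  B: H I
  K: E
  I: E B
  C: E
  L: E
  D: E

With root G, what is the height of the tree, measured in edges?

4

The longest root-to-leaf path is G – E – I – B – H (4 edges).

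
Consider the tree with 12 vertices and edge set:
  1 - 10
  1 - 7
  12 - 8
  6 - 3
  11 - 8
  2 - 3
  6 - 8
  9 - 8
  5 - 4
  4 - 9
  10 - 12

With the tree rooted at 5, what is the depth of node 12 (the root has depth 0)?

4

Climbing from 12 to the root: 12 → 8 → 9 → 4 → 5. That's 4 steps.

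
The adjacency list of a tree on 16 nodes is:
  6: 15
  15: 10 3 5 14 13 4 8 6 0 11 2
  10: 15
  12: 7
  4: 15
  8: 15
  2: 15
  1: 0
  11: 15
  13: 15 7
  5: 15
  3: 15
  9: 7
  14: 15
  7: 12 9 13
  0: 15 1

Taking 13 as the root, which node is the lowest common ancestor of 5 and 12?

5's ancestor chain is 5, 15, 13 and 12's is 12, 7, 13; they first meet at 13.

13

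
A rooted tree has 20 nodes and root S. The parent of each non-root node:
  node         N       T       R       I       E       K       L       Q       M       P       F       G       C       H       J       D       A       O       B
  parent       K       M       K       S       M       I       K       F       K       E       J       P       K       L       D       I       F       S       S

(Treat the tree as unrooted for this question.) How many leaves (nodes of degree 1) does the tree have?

10

Degree-1 nodes: A, B, C, G, H, N, O, Q, R, T — 10 of them.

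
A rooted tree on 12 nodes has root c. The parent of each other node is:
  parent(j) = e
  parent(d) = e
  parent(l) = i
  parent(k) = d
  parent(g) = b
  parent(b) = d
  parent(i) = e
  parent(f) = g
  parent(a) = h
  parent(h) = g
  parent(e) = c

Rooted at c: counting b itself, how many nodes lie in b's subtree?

5

Descendants of b (including itself): b, g, h, f, a. That's 5.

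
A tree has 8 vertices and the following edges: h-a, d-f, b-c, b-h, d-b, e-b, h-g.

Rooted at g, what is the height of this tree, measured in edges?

A deepest node is f, reached by g – h – b – d – f.
That path has 4 edges, so the height is 4.

4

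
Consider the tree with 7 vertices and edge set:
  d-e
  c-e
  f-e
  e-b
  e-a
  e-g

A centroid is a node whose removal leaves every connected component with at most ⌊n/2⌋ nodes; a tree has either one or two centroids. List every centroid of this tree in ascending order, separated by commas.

If e is removed the pieces have sizes 1, 1, 1, 1, 1, 1, all ≤ ⌊7/2⌋ = 3.
Every other node leaves some component of size > 3, so the centroid is unique.

e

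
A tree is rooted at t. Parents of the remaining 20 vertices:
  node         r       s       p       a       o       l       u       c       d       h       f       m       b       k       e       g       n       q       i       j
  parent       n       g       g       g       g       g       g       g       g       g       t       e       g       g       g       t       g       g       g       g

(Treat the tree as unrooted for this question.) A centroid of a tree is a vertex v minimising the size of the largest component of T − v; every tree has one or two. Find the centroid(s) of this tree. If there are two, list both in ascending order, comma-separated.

g

Removing g splits the tree into components of sizes 2, 2, 2, 1, 1, 1, 1, 1, 1, 1, 1, 1, 1, 1, 1, 1, 1; the largest is 2 ≤ ⌊21/2⌋ = 10.
Every other node leaves some component of size > 10, so the centroid is unique.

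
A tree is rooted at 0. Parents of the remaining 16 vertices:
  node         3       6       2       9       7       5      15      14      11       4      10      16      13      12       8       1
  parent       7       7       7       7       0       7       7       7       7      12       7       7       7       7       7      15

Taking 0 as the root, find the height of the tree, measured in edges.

4 sits deepest: 0 → 7 → 12 → 4 — 3 edges from the root.

3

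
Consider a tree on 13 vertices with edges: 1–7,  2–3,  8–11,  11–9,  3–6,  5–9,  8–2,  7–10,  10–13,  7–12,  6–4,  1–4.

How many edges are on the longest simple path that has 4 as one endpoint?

The node farthest from 4 is 5, via 4 – 6 – 3 – 2 – 8 – 11 – 9 – 5 — 7 edges.

7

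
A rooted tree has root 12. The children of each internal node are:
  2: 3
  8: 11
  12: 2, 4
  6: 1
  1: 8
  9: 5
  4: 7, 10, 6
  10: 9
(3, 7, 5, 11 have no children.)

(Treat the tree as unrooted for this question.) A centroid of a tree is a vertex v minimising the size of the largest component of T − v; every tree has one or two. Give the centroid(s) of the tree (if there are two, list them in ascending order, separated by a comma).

Removing 4 splits the tree into components of sizes 4, 3, 3, 1; the largest is 4 ≤ ⌊12/2⌋ = 6.
No neighbour of 4 does as well, so 4 is the unique centroid.

4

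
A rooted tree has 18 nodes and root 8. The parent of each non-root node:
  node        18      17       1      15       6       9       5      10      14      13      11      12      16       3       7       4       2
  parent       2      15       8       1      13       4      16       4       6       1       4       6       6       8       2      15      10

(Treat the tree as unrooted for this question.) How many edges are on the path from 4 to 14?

Walking from 4: 4 – 15 – 1 – 13 – 6 – 14. Length 5.

5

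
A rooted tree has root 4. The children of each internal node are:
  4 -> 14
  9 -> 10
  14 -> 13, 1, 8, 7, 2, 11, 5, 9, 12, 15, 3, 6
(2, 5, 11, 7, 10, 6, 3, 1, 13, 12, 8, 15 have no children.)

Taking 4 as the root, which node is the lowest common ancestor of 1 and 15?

Ancestors of 1 (toward the root): 1, 14, 4.
Ancestors of 15: 15, 14, 4.
The deepest node appearing in both lists is 14.

14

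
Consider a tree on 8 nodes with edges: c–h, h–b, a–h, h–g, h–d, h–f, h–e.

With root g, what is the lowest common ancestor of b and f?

Path b→root: b h g; path f→root: f h g.
First common node: h.

h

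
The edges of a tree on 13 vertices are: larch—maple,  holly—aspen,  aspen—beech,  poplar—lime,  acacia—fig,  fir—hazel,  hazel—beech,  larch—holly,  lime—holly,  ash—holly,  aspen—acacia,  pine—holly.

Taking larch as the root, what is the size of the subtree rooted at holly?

11

Descendants of holly (including itself): holly, aspen, pine, lime, ash, beech, acacia, poplar, hazel, fig, fir. That's 11.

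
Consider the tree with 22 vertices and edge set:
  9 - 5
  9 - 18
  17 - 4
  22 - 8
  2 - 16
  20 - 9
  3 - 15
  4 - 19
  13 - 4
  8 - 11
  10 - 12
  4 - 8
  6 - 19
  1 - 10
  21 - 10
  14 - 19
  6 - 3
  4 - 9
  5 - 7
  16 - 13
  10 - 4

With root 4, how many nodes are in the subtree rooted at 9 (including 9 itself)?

Descendants of 9 (including itself): 9, 5, 20, 18, 7. That's 5.

5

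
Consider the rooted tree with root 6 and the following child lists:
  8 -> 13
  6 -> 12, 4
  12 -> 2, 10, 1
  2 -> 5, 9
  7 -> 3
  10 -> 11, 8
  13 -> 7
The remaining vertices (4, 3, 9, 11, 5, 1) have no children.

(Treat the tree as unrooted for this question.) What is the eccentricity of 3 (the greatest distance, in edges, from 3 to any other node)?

7

A farthest node from 3 is 9 (4, 5 also at distance 7).
The path 3–7–13–8–10–12–2–9 has 7 edges.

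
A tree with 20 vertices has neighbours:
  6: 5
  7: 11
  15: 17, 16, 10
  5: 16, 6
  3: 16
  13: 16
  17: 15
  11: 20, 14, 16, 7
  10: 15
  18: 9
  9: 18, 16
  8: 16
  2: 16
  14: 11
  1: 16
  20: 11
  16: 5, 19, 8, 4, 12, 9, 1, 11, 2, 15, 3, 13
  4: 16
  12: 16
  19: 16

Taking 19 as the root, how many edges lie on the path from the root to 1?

2

Path from 19 to 1: 19–16–1, which has 2 edges.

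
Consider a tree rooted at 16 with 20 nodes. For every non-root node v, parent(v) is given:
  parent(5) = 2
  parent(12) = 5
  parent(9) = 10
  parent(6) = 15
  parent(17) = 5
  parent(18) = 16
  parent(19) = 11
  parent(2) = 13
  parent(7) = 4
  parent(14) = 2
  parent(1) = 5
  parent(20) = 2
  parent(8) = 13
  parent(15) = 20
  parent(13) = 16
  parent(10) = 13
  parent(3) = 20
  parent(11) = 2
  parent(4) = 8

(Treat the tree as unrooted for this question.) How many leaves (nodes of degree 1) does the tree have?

10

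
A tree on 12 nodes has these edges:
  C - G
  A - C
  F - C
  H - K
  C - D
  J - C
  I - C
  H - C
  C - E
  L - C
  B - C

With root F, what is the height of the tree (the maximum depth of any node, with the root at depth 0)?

A deepest node is K, reached by F – C – H – K.
That path has 3 edges, so the height is 3.

3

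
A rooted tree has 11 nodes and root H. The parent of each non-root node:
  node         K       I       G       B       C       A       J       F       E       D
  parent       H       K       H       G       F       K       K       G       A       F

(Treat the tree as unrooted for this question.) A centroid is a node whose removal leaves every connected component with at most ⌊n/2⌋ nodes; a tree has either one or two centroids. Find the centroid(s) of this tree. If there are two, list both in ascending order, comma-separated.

If H is removed the pieces have sizes 5, 5, all ≤ ⌊11/2⌋ = 5.
No neighbour of H does as well, so H is the unique centroid.

H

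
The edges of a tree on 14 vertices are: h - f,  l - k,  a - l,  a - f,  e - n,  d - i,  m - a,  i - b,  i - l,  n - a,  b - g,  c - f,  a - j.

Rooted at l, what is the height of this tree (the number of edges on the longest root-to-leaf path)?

A deepest node is h, reached by l → a → f → h.
That path has 3 edges, so the height is 3.

3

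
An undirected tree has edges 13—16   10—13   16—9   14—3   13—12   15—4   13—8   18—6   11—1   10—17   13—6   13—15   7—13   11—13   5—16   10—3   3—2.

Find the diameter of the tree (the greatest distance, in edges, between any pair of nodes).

5

Starting from 14, a farthest node is 4 at distance 5.
One longest path: 14–3–10–13–15–4.
So the diameter is 5.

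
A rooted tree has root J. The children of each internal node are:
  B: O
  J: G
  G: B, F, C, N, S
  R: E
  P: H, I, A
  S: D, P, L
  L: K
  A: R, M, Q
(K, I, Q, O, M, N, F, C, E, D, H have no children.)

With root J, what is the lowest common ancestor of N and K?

Ancestors of N (toward the root): N, G, J.
Ancestors of K: K, L, S, G, J.
The deepest node appearing in both lists is G.

G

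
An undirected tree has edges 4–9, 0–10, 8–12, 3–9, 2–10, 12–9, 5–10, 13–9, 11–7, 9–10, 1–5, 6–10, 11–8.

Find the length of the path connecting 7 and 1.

7

The path is 7 - 11 - 8 - 12 - 9 - 10 - 5 - 1, which has 7 edges.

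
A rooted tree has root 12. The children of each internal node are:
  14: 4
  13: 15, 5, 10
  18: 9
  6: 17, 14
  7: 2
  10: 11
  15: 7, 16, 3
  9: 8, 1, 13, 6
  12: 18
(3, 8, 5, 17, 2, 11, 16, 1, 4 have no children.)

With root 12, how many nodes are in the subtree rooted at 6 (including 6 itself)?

6's subtree: {6, 17, 14, 4}, size 4.

4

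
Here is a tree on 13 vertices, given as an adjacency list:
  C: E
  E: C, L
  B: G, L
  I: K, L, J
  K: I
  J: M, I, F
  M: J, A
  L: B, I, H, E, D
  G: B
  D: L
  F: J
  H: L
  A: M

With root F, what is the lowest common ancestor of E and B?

L

E's ancestor chain is E, L, I, J, F and B's is B, L, I, J, F; they first meet at L.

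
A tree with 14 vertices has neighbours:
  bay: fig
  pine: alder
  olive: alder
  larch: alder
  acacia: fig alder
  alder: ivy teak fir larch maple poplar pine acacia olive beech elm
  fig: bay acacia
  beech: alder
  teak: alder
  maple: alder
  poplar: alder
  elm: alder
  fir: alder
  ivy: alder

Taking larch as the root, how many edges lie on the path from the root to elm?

Path from larch to elm: larch–alder–elm, which has 2 edges.

2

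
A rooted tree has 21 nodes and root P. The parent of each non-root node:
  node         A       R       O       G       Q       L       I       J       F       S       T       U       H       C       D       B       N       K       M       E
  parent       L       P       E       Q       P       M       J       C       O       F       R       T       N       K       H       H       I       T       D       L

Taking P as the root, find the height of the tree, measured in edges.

A deepest node is S, reached by P–R–T–K–C–J–I–N–H–D–M–L–E–O–F–S.
That path has 15 edges, so the height is 15.

15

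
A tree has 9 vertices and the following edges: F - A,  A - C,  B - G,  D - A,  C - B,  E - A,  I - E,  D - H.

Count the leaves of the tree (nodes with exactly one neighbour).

4

Degree-1 nodes: F, G, H, I — 4 of them.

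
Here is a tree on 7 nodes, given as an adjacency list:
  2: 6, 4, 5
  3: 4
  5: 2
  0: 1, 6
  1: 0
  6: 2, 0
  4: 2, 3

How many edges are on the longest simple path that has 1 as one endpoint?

5

Distances from 1 peak at 5, attained at 3.
1-0-6-2-4-3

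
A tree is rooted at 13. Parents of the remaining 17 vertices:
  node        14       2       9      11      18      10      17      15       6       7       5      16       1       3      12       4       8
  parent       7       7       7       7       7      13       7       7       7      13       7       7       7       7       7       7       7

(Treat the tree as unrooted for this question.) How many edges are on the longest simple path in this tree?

3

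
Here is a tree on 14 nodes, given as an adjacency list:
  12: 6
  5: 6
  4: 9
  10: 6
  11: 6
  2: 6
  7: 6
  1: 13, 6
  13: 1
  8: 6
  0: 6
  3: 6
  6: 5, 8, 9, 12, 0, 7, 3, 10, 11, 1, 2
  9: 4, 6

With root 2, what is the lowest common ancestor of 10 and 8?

6

Path 10→root: 10 6 2; path 8→root: 8 6 2.
First common node: 6.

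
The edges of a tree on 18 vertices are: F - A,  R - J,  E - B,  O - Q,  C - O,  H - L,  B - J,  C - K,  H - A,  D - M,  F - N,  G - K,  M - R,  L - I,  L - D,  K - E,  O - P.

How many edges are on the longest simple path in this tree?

Starting from P, a farthest node is N at distance 14.
One longest path: P – O – C – K – E – B – J – R – M – D – L – H – A – F – N.
So the diameter is 14.

14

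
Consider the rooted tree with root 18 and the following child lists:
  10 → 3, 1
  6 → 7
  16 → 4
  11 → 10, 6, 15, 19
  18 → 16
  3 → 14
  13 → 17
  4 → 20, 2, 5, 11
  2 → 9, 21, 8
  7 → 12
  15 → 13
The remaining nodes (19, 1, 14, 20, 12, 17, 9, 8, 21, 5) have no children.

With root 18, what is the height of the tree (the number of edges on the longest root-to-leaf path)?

A deepest node is 12, reached by 18-16-4-11-6-7-12.
That path has 6 edges, so the height is 6.

6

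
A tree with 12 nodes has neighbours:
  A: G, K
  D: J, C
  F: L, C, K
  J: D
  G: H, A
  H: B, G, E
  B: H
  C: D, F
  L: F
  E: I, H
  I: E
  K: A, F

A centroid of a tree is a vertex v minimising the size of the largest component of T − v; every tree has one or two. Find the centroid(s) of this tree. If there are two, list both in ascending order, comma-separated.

Delete A: the remaining components have sizes 6, 5. Max 6 ≤ 6, so A is a centroid.
K is adjacent to A and is also a centroid (the largest component after removing it is likewise 6).

A, K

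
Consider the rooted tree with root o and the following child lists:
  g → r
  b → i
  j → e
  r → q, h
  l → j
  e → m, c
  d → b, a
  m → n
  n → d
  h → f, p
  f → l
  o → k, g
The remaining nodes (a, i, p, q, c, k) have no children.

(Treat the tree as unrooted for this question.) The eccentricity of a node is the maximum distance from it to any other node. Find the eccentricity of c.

A farthest node from c is k.
The path c-e-j-l-f-h-r-g-o-k has 9 edges.

9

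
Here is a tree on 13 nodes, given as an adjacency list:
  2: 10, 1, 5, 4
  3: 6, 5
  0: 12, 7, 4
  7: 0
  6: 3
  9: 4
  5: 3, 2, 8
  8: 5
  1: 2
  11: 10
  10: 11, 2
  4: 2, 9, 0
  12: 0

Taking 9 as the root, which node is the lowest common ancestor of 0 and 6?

4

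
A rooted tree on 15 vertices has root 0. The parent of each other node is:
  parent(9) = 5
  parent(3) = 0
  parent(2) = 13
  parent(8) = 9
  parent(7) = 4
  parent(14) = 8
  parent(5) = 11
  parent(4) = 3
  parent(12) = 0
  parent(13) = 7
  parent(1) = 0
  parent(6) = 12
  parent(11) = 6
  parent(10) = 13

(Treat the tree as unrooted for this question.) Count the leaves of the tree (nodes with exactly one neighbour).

4

The leaves are 1, 2, 10, 14.
That is 4 leaves.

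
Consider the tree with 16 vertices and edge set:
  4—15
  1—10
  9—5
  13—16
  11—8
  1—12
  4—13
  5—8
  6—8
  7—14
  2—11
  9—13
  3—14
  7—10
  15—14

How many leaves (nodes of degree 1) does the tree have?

5

Degree-1 nodes: 2, 3, 6, 12, 16 — 5 of them.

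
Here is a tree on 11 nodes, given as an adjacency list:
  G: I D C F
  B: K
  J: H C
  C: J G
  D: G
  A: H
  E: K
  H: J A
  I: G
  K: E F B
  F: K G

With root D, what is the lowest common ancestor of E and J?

Path E→root: E K F G D; path J→root: J C G D.
First common node: G.

G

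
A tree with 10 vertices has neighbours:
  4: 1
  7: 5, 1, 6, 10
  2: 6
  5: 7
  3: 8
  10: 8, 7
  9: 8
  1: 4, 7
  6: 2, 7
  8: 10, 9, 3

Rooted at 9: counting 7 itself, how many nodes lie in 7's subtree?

6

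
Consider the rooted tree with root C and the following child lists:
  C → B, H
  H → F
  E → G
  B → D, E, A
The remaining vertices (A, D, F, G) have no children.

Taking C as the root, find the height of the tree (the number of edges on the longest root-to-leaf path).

3

G sits deepest: C–B–E–G — 3 edges from the root.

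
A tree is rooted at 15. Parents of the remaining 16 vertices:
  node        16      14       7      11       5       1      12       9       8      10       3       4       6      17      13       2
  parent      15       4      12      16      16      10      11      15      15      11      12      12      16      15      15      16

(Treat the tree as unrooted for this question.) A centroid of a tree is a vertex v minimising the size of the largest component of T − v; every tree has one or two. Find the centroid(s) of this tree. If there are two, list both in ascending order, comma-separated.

Removing 16 splits the tree into components of sizes 8, 5, 1, 1, 1; the largest is 8 ≤ ⌊17/2⌋ = 8.
No neighbour of 16 does as well, so 16 is the unique centroid.

16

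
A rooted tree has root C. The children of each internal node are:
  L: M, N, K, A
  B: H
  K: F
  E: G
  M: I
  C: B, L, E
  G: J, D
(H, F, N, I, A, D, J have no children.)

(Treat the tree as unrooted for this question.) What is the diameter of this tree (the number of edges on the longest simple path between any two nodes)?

6

A longest path is I – M – L – C – E – G – J, with 6 edges.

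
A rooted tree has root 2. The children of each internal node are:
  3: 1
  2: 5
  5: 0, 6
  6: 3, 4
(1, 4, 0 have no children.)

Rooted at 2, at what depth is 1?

4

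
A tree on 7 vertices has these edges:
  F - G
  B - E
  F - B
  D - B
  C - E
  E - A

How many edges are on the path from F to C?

3

F - B - E - C: 3 edges.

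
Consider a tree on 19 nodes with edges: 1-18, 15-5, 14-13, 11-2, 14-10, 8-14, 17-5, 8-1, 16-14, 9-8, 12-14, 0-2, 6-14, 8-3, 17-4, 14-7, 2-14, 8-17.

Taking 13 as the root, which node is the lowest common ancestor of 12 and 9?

14

Path 12→root: 12 14 13; path 9→root: 9 8 14 13.
First common node: 14.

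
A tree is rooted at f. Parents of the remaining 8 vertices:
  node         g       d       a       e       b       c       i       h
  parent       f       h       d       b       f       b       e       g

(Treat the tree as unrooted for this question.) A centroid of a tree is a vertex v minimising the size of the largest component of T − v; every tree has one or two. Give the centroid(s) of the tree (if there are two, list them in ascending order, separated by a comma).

f

Removing f splits the tree into components of sizes 4, 4; the largest is 4 ≤ ⌊9/2⌋ = 4.
Every other node leaves some component of size > 4, so the centroid is unique.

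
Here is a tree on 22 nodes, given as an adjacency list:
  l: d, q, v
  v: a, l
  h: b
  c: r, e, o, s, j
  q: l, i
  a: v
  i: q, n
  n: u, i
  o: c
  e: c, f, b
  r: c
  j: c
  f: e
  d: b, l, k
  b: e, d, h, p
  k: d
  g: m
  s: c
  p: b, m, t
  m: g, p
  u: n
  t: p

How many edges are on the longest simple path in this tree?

BFS from u reaches r last, at distance 9; BFS from r confirms no node is farther.
Path: u - n - i - q - l - d - b - e - c - r.

9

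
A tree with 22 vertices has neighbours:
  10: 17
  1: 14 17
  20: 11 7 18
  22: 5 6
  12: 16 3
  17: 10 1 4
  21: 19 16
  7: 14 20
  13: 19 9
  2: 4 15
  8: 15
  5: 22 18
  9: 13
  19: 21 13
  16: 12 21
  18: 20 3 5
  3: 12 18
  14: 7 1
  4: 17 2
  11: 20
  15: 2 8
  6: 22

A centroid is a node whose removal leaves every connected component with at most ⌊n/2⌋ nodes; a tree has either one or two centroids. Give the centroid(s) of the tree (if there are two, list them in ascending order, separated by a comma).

18, 20

If 18 is removed the pieces have sizes 11, 7, 3, all ≤ ⌊22/2⌋ = 11.
20 is adjacent to 18 and is also a centroid (the largest component after removing it is likewise 11).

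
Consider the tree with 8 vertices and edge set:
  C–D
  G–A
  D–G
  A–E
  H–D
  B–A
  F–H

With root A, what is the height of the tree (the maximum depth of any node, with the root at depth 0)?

4

A deepest node is F, reached by A – G – D – H – F.
That path has 4 edges, so the height is 4.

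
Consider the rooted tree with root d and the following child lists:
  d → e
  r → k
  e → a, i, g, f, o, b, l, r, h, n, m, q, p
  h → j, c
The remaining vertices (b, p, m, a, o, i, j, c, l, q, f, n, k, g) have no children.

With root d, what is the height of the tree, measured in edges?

3

The longest root-to-leaf path is d → e → h → j (3 edges).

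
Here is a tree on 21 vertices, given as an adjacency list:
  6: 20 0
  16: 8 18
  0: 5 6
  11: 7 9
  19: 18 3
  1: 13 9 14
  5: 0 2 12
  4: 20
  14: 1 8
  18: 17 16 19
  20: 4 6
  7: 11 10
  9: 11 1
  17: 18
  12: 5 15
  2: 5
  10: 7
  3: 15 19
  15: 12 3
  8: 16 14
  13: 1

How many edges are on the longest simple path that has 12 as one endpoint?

12

Distances from 12 peak at 12, attained at 10.
12-15-3-19-18-16-8-14-1-9-11-7-10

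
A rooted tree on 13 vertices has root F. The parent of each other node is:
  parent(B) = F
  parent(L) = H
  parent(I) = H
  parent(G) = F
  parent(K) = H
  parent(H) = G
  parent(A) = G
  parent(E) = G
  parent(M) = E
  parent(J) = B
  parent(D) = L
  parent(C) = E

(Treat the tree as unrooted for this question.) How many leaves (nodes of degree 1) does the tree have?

7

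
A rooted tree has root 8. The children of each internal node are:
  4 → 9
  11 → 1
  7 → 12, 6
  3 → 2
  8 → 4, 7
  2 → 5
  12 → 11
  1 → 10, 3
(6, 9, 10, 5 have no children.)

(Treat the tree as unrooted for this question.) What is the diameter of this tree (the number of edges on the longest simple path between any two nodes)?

A longest path is 5–2–3–1–11–12–7–8–4–9, with 9 edges.

9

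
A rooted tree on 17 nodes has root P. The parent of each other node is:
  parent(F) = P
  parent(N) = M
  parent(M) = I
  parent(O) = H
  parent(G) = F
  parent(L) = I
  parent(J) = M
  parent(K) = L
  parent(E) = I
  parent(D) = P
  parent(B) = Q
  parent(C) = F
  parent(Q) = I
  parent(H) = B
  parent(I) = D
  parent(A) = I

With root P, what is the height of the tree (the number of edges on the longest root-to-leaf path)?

6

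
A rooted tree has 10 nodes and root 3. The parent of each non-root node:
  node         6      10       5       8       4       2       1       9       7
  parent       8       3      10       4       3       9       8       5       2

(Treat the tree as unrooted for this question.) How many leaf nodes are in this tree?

Degree-1 nodes: 1, 6, 7 — 3 of them.

3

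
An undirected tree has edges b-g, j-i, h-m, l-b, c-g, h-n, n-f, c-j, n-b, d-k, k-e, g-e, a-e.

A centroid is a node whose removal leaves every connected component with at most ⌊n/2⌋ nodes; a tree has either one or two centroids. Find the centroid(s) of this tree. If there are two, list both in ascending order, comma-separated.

Delete g: the remaining components have sizes 6, 4, 3. Max 6 ≤ 7, so g is a centroid.
Every other node leaves some component of size > 7, so the centroid is unique.

g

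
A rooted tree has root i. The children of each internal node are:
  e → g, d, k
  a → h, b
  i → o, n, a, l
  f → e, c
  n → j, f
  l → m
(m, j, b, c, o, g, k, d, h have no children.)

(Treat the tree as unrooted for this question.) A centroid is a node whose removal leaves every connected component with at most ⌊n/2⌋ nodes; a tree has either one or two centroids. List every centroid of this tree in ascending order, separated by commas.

Delete n: the remaining components have sizes 7, 6, 1. Max 7 ≤ 7, so n is a centroid.
No neighbour of n does as well, so n is the unique centroid.

n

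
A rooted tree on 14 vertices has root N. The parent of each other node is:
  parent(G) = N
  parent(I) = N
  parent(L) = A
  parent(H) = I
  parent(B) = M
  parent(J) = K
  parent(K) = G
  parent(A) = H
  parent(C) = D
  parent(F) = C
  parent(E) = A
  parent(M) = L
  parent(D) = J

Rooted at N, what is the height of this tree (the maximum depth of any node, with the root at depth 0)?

A deepest node is F, reached by N–G–K–J–D–C–F.
That path has 6 edges, so the height is 6.

6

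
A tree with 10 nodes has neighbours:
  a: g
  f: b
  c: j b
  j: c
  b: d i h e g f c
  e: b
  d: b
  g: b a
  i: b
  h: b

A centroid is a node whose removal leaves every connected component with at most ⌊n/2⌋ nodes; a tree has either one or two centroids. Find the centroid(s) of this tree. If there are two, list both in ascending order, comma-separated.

Removing b splits the tree into components of sizes 2, 2, 1, 1, 1, 1, 1; the largest is 2 ≤ ⌊10/2⌋ = 5.
No neighbour of b does as well, so b is the unique centroid.

b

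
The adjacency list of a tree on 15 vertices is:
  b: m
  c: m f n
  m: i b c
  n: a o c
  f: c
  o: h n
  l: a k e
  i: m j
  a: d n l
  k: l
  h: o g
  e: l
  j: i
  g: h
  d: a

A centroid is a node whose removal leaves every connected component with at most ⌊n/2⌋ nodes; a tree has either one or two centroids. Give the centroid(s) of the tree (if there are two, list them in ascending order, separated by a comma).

Removing n splits the tree into components of sizes 6, 5, 3; the largest is 6 ≤ ⌊15/2⌋ = 7.
Every other node leaves some component of size > 7, so the centroid is unique.

n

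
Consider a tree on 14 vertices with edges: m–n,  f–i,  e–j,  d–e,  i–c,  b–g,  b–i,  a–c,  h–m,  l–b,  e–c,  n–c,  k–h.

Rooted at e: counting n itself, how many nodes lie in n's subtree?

4

Descendants of n (including itself): n, m, h, k. That's 4.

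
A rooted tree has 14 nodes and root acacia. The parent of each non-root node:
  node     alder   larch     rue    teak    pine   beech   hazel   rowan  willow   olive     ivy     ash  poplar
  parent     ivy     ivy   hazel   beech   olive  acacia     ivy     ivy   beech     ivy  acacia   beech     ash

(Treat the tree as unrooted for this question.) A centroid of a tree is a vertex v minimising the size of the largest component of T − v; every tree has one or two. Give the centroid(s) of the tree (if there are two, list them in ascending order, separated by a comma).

ivy

If ivy is removed the pieces have sizes 6, 2, 2, 1, 1, 1, all ≤ ⌊14/2⌋ = 7.
Every other node leaves some component of size > 7, so the centroid is unique.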